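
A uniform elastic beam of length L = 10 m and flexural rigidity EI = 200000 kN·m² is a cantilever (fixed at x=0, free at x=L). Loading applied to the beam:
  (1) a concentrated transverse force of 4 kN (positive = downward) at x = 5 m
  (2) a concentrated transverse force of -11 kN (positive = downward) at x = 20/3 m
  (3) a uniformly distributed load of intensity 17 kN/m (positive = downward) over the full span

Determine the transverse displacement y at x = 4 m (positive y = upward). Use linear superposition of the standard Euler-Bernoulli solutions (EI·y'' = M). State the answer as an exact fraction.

Load 1 — point force P=4 kN at a=5 m (b=L-a=5):
  y_1 = -Px²(3a-x)/(6EI)  [x≤a] = -4·4²·(3·5-4)/(6·200000) = -11/18750 m
Load 2 — point force P=-11 kN at a=20/3 m (b=L-a=10/3):
  y_2 = -Px²(3a-x)/(6EI)  [x≤a] = -(-11)·4²·(3·(20/3)-4)/(6·200000) = 22/9375 m
Load 3 — uniform load w=17 kN/m over full span:
  y_3 = -wx²(x²-4Lx+6L²)/(24EI) = -17·4²·(4²-4·10·4+6·10²)/(24·200000) = -323/12500 m
Superposition: y = Σ y_i = -301/12500 m ≈ -0.024080 m

y(4) = -301/12500 m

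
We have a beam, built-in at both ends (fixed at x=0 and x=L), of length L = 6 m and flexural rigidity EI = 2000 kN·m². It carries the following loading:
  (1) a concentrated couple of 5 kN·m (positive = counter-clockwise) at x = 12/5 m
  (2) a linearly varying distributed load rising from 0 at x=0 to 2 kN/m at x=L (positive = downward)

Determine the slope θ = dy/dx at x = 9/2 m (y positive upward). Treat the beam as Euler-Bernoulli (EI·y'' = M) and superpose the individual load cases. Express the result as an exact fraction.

Load 1 — applied couple M₀=5 kN·m at a=12/5 m (b=L-a=18/5):
  θ_1 = (R_Ax²/2 - M_Ax - M₀(x-a))/EI  [x>a] with R_A=6/5, M_A=3/5 = ((6/5)·(9/2)²/2 - (3/5)·(9/2) - 5·((9/2)-(12/5)))/2000 = -21/40000 rad
Load 2 — triangular load w₀=2 kN/m (0→w₀ over full span):
  θ_2 = -w₀(2x(L-x)(L-2x)(x+2L)+x²(L-x)²)/(120LEI) = -2·(2·(9/2)·(6-(9/2))·(6-2·(9/2))·((9/2)+2·6)+(9/2)²·(6-(9/2))²)/(120·6·2000) = 1107/1280000 rad
Superposition: θ = Σ θ_i = 87/256000 rad ≈ 0.000340 rad

θ(9/2) = 87/256000 rad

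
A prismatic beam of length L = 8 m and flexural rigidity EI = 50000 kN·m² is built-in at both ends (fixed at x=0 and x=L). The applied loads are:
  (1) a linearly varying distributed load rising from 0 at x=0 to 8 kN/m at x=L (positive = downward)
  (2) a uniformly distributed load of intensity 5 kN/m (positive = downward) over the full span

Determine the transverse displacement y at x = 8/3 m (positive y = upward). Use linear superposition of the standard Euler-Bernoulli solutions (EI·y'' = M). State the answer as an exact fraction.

y(8/3) = -16768/11390625 m

Load 1 — triangular load w₀=8 kN/m (0→w₀ over full span):
  y_1 = -w₀x²(L-x)²(x+2L)/(120LEI) = -8·(8/3)²·(8-(8/3))²·((8/3)+2·8)/(120·8·50000) = -7168/11390625 m
Load 2 — uniform load w=5 kN/m over full span:
  y_2 = -wx²(L-x)²/(24EI) = -5·(8/3)²·(8-(8/3))²/(24·50000) = -128/151875 m
Superposition: y = Σ y_i = -16768/11390625 m ≈ -0.001472 m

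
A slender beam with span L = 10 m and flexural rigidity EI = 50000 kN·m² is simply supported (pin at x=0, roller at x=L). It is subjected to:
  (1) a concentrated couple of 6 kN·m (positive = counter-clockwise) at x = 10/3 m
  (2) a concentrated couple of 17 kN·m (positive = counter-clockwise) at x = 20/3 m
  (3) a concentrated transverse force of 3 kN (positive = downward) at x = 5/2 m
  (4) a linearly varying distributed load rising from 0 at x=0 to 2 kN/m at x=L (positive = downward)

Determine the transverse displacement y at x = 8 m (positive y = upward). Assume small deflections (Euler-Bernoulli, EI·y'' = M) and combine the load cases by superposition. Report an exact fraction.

y(8) = -404423/180000000 m

Load 1 — applied couple M₀=6 kN·m at a=10/3 m (b=L-a=20/3):
  y_1 = (M₀x³/(6L)-M₀(x-a)²/2+C₁x)/EI  [x>a] with C₁=M₀(3b²-L²)/(6L)=10/3 = (6·8³/(6·10)-6·(8-(10/3))²/2+(10/3)·8)/50000 = 47/187500 m
Load 2 — applied couple M₀=17 kN·m at a=20/3 m (b=L-a=10/3):
  y_2 = (M₀x³/(6L)-M₀(x-a)²/2+C₁x)/EI  [x>a] with C₁=M₀(3b²-L²)/(6L)=-170/9 = (17·8³/(6·10)-17·(8-(20/3))²/2+(-170/9)·8)/50000 = -119/281250 m
Load 3 — point force P=3 kN at a=5/2 m (b=L-a=15/2):
  y_3 = -Pa(L-x)(2Lx-a²-x²)/(6LEI)  [x>a] = -3·(5/2)·(10-8)·(2·10·8-(5/2)²-8²)/(6·10·50000) = -359/800000 m
Load 4 — triangular load w₀=2 kN/m (0→w₀ over full span):
  y_4 = -w₀x(7L⁴-10L²x²+3x⁴)/(360LEI) = -2·8·(7·10⁴-10·10²·8²+3·8⁴)/(360·10·50000) = -127/78125 m
Superposition: y = Σ y_i = -404423/180000000 m ≈ -0.002247 m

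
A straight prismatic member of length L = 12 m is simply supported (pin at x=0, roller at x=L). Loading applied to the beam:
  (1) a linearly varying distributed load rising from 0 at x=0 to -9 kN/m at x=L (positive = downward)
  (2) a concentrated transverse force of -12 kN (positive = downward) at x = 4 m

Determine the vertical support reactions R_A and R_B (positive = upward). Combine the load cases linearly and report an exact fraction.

Load 1 — triangular load w₀=-9 kN/m (0→w₀ over full span):
  R_A = w₀L/6 = (-9)·12/6 = -18 kN
  R_B = w₀L/3 = (-9)·12/3 = -36 kN
Load 2 — point force P=-12 kN at a=4 m (b=L-a=8):
  R_A = Pb/L = (-12)·8/12 = -8 kN
  R_B = Pa/L = (-12)·4/12 = -4 kN
Superposition: R_A = -26 kN, R_B = -40 kN

R_A = -26 kN, R_B = -40 kN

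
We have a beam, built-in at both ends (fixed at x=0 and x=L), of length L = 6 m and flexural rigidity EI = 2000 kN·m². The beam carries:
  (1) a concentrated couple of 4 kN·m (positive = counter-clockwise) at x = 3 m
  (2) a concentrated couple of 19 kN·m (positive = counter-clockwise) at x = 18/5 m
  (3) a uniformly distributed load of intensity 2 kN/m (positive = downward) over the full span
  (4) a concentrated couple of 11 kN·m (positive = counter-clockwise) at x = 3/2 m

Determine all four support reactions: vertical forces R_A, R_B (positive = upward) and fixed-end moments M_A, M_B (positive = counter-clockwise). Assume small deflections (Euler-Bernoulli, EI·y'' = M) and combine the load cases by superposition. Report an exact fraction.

Load 1 — applied couple M₀=4 kN·m at a=3 m (b=L-a=3):
  R_A = 6M₀ab/L³ = 6·4·3·3/6³ = 1 kN
  M_A = M₀b(2a-b)/L² = 4·3·(2·3-3)/6² = 1 kN·m
  R_B = -6M₀ab/L³ = -6·4·3·3/6³ = -1 kN
  M_B = M₀a(2b-a)/L² = 4·3·(2·3-3)/6² = 1 kN·m
Load 2 — applied couple M₀=19 kN·m at a=18/5 m (b=L-a=12/5):
  R_A = 6M₀ab/L³ = 6·19·(18/5)·(12/5)/6³ = 114/25 kN
  M_A = M₀b(2a-b)/L² = 19·(12/5)·(2·(18/5)-(12/5))/6² = 152/25 kN·m
  R_B = -6M₀ab/L³ = -6·19·(18/5)·(12/5)/6³ = -114/25 kN
  M_B = M₀a(2b-a)/L² = 19·(18/5)·(2·(12/5)-(18/5))/6² = 57/25 kN·m
Load 3 — uniform load w=2 kN/m over full span:
  R_A = wL/2 = 2·6/2 = 6 kN
  M_A = wL²/12 = 2·6²/12 = 6 kN·m
  R_B = wL/2 = 2·6/2 = 6 kN
  M_B = -wL²/12 = -2·6²/12 = -6 kN·m
Load 4 — applied couple M₀=11 kN·m at a=3/2 m (b=L-a=9/2):
  R_A = 6M₀ab/L³ = 6·11·(3/2)·(9/2)/6³ = 33/16 kN
  M_A = M₀b(2a-b)/L² = 11·(9/2)·(2·(3/2)-(9/2))/6² = -33/16 kN·m
  R_B = -6M₀ab/L³ = -6·11·(3/2)·(9/2)/6³ = -33/16 kN
  M_B = M₀a(2b-a)/L² = 11·(3/2)·(2·(9/2)-(3/2))/6² = 55/16 kN·m
Superposition: R_A = 5449/400 kN, M_A = 4407/400 kN·m, R_B = -649/400 kN, M_B = 287/400 kN·m

R_A = 5449/400 kN, M_A = 4407/400 kN·m, R_B = -649/400 kN, M_B = 287/400 kN·m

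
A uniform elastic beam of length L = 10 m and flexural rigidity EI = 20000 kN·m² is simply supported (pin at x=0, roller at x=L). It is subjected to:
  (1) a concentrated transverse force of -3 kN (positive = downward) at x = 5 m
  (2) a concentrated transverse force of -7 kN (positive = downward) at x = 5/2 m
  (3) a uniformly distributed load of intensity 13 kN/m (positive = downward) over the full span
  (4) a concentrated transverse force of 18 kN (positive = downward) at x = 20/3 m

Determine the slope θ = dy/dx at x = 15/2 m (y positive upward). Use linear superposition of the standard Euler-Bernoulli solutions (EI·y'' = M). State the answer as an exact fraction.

Load 1 — point force P=-3 kN at a=5 m (b=L-a=5):
  θ_1 = -Pa(2L²-6Lx+3x²+a²)/(6LEI)  [x>a] = -(-3)·5·(2·10²-6·10·(15/2)+3·(15/2)²+5²)/(6·10·20000) = -9/12800 rad
Load 2 — point force P=-7 kN at a=5/2 m (b=L-a=15/2):
  θ_2 = -Pa(2L²-6Lx+3x²+a²)/(6LEI)  [x>a] = -(-7)·(5/2)·(2·10²-6·10·(15/2)+3·(15/2)²+(5/2)²)/(6·10·20000) = -7/6400 rad
Load 3 — uniform load w=13 kN/m over full span:
  θ_3 = -w(L³-6Lx²+4x³)/(24EI) = -13·(10³-6·10·(15/2)²+4·(15/2)³)/(24·20000) = 143/7680 rad
Load 4 — point force P=18 kN at a=20/3 m (b=L-a=10/3):
  θ_4 = -Pa(2L²-6Lx+3x²+a²)/(6LEI)  [x>a] = -18·(20/3)·(2·10²-6·10·(15/2)+3·(15/2)²+(20/3)²)/(6·10·20000) = 53/14400 rad
Superposition: θ = Σ θ_i = 1181/57600 rad ≈ 0.020503 rad

θ(15/2) = 1181/57600 rad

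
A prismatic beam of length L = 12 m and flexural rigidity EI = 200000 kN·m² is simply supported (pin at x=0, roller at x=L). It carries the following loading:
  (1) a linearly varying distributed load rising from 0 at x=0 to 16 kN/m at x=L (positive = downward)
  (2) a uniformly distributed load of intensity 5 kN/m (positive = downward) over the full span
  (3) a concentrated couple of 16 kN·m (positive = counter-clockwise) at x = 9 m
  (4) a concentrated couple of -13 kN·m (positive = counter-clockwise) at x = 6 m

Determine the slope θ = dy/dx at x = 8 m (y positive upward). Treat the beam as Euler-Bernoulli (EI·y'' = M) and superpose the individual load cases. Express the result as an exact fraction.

Load 1 — triangular load w₀=16 kN/m (0→w₀ over full span):
  θ_1 = -w₀(7L⁴-30L²x²+15x⁴)/(360LEI) = -16·(7·12⁴-30·12²·8²+15·8⁴)/(360·12·200000) = 182/140625 rad
Load 2 — uniform load w=5 kN/m over full span:
  θ_2 = -w(L³-6Lx²+4x³)/(24EI) = -5·(12³-6·12·8²+4·8³)/(24·200000) = 13/15000 rad
Load 3 — applied couple M₀=16 kN·m at a=9 m (b=L-a=3):
  θ_3 = (M₀x²/(2L)+C₁)/EI  [x≤a] with C₁=M₀(3b²-L²)/(6L)=-26 = (16·8²/(2·12)+(-26))/200000 = 1/12000 rad
Load 4 — applied couple M₀=-13 kN·m at a=6 m (b=L-a=6):
  θ_4 = (M₀x²/(2L)-M₀(x-a)+C₁)/EI  [x>a] with C₁=M₀(3b²-L²)/(6L)=13/2 = ((-13)·8²/(2·12)-(-13)·(8-6)+(13/2))/200000 = -13/1200000 rad
Superposition: θ = Σ θ_i = 40201/18000000 rad ≈ 0.002233 rad

θ(8) = 40201/18000000 rad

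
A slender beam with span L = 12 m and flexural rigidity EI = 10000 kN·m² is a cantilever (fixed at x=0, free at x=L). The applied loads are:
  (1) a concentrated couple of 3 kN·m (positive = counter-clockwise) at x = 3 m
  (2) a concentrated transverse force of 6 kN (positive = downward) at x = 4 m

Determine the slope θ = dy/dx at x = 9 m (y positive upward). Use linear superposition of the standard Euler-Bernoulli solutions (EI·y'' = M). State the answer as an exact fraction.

θ(9) = -39/10000 rad

Load 1 — applied couple M₀=3 kN·m at a=3 m (b=L-a=9):
  θ_1 = M₀a/EI  [x>a] = 3·3/10000 = 9/10000 rad
Load 2 — point force P=6 kN at a=4 m (b=L-a=8):
  θ_2 = -Pa²/(2EI)  [x>a] = -6·4²/(2·10000) = -3/625 rad
Superposition: θ = Σ θ_i = -39/10000 rad ≈ -0.003900 rad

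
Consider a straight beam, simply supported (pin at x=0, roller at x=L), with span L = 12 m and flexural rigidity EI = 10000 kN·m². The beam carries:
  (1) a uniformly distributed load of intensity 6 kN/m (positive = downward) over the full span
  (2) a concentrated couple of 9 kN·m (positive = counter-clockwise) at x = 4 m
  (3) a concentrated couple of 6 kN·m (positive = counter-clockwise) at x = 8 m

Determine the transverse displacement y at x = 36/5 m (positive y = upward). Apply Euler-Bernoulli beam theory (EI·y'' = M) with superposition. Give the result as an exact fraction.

y(36/5) = -59589/390625 m

Load 1 — uniform load w=6 kN/m over full span:
  y_1 = -wx(L³-2Lx²+x³)/(24EI) = -6·(36/5)·(12³-2·12·(36/5)²+(36/5)³)/(24·10000) = -60264/390625 m
Load 2 — applied couple M₀=9 kN·m at a=4 m (b=L-a=8):
  y_2 = (M₀x³/(6L)-M₀(x-a)²/2+C₁x)/EI  [x>a] with C₁=M₀(3b²-L²)/(6L)=6 = (9·(36/5)³/(6·12)-9·((36/5)-4)²/2+6·(36/5))/10000 = 342/78125 m
Load 3 — applied couple M₀=6 kN·m at a=8 m (b=L-a=4):
  y_3 = (M₀x³/(6L)+C₁x)/EI  [x≤a] with C₁=M₀(3b²-L²)/(6L)=-8 = (6·(36/5)³/(6·12)+(-8)·(36/5))/10000 = -207/78125 m
Superposition: y = Σ y_i = -59589/390625 m ≈ -0.152548 m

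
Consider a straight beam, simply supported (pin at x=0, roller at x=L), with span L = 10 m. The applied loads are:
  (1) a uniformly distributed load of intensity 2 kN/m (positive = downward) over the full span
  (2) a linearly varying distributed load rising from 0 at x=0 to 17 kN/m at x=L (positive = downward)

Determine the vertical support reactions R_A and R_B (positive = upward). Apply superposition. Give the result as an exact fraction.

Load 1 — uniform load w=2 kN/m over full span:
  R_A = wL/2 = 2·10/2 = 10 kN
  R_B = wL/2 = 2·10/2 = 10 kN
Load 2 — triangular load w₀=17 kN/m (0→w₀ over full span):
  R_A = w₀L/6 = 17·10/6 = 85/3 kN
  R_B = w₀L/3 = 17·10/3 = 170/3 kN
Superposition: R_A = 115/3 kN, R_B = 200/3 kN

R_A = 115/3 kN, R_B = 200/3 kN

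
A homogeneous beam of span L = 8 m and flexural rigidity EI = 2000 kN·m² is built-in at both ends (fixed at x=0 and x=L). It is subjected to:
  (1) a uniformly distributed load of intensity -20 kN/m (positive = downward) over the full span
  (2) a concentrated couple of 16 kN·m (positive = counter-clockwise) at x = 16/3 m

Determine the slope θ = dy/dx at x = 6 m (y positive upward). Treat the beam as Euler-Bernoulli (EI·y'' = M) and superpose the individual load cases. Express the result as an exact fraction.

Load 1 — uniform load w=-20 kN/m over full span:
  θ_1 = -wx(L-x)(L-2x)/(12EI) = -(-20)·6·(8-6)·(8-2·6)/(12·2000) = -1/25 rad
Load 2 — applied couple M₀=16 kN·m at a=16/3 m (b=L-a=8/3):
  θ_2 = (R_Ax²/2 - M_Ax - M₀(x-a))/EI  [x>a] with R_A=8/3, M_A=16/3 = ((8/3)·6²/2 - (16/3)·6 - 16·(6-(16/3)))/2000 = 1/375 rad
Superposition: θ = Σ θ_i = -14/375 rad ≈ -0.037333 rad

θ(6) = -14/375 rad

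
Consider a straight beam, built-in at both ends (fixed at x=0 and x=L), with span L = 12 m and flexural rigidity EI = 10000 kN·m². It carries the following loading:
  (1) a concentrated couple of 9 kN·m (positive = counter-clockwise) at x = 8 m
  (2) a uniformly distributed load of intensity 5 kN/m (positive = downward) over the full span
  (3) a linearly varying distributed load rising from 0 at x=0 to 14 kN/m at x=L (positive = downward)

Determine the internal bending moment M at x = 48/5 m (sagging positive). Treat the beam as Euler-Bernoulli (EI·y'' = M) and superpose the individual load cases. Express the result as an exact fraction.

M(48/5) = -264/125 kN·m

Load 1 — applied couple M₀=9 kN·m at a=8 m (b=L-a=4):
  M_1 = R_Ax - M_A - M₀  [x>a] with R_A=1, M_A=3 = 1·(48/5) - 3 - 9 = -12/5 kN·m
Load 2 — uniform load w=5 kN/m over full span:
  M_2 = wLx/2 - wL²/12 - wx²/2 = 5·12·(48/5)/2 - 5·12²/12 - 5·(48/5)²/2 = -12/5 kN·m
Load 3 — triangular load w₀=14 kN/m (0→w₀ over full span):
  M_3 = 3w₀Lx/20 - w₀L²/30 - w₀x³/(6L) = 3·14·12·(48/5)/20 - 14·12²/30 - 14·(48/5)³/(6·12) = 336/125 kN·m
Superposition: M = Σ M_i = -264/125 kN·m ≈ -2.112000 kN·m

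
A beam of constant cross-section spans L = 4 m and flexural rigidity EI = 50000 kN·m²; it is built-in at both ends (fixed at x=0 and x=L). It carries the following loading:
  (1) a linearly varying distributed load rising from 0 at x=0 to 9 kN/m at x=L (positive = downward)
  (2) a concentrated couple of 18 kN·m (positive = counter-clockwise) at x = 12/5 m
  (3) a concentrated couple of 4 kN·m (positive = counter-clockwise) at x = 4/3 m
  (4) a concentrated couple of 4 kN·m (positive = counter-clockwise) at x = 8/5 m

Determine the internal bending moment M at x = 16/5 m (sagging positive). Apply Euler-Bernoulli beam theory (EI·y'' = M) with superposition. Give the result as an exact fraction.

M(16/5) = -914/375 kN·m

Load 1 — triangular load w₀=9 kN/m (0→w₀ over full span):
  M_1 = 3w₀Lx/20 - w₀L²/30 - w₀x³/(6L) = 3·9·4·(16/5)/20 - 9·4²/30 - 9·(16/5)³/(6·4) = 24/125 kN·m
Load 2 — applied couple M₀=18 kN·m at a=12/5 m (b=L-a=8/5):
  M_2 = R_Ax - M_A - M₀  [x>a] with R_A=162/25, M_A=144/25 = (162/25)·(16/5) - (144/25) - 18 = -378/125 kN·m
Load 3 — applied couple M₀=4 kN·m at a=4/3 m (b=L-a=8/3):
  M_3 = R_Ax - M_A - M₀  [x>a] with R_A=4/3, M_A=0 = (4/3)·(16/5) - 0 - 4 = 4/15 kN·m
Load 4 — applied couple M₀=4 kN·m at a=8/5 m (b=L-a=12/5):
  M_4 = R_Ax - M_A - M₀  [x>a] with R_A=36/25, M_A=12/25 = (36/25)·(16/5) - (12/25) - 4 = 16/125 kN·m
Superposition: M = Σ M_i = -914/375 kN·m ≈ -2.437333 kN·m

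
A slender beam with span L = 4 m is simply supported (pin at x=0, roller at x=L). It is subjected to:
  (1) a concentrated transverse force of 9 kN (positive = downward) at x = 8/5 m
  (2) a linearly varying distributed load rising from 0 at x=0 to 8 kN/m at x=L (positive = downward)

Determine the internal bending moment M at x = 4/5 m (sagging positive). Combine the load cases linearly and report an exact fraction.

Load 1 — point force P=9 kN at a=8/5 m (b=L-a=12/5):
  M_1 = Pbx/L  [x≤a] = 9·(12/5)·(4/5)/4 = 108/25 kN·m
Load 2 — triangular load w₀=8 kN/m (0→w₀ over full span):
  M_2 = w₀Lx/6 - w₀x³/(6L) = 8·4·(4/5)/6 - 8·(4/5)³/(6·4) = 512/125 kN·m
Superposition: M = Σ M_i = 1052/125 kN·m ≈ 8.416000 kN·m

M(4/5) = 1052/125 kN·m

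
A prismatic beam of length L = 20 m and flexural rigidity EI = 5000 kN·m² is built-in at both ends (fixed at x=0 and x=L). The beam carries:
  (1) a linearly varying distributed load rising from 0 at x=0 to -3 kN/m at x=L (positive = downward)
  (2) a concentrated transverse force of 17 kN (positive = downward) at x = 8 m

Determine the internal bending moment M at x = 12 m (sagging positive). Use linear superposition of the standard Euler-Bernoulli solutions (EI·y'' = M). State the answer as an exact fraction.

M(12) = -1196/125 kN·m

Load 1 — triangular load w₀=-3 kN/m (0→w₀ over full span):
  M_1 = 3w₀Lx/20 - w₀L²/30 - w₀x³/(6L) = 3·(-3)·20·12/20 - (-3)·20²/30 - (-3)·12³/(6·20) = -124/5 kN·m
Load 2 — point force P=17 kN at a=8 m (b=L-a=12):
  M_2 = Pa²(a+3b)(L-x)/L³ - Pa²b/L²  [x>a] = 17·8²·(8+3·12)·(20-12)/20³ - 17·8²·12/20² = 1904/125 kN·m
Superposition: M = Σ M_i = -1196/125 kN·m ≈ -9.568000 kN·m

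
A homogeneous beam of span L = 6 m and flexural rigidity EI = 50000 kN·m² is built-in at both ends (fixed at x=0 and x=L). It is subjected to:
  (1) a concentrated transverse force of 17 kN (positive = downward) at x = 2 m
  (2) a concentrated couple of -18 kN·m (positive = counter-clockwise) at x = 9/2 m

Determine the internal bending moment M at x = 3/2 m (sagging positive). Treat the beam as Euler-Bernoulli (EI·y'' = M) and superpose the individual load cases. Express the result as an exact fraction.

Load 1 — point force P=17 kN at a=2 m (b=L-a=4):
  M_1 = Pb²(3a+b)x/L³ - Pab²/L²  [x≤a] = 17·4²·(3·2+4)·(3/2)/6³ - 17·2·4²/6² = 34/9 kN·m
Load 2 — applied couple M₀=-18 kN·m at a=9/2 m (b=L-a=3/2):
  M_2 = R_Ax - M_A  [x≤a] with R_A=-27/8, M_A=-45/8 = (-27/8)·(3/2) - (-45/8) = 9/16 kN·m
Superposition: M = Σ M_i = 625/144 kN·m ≈ 4.340278 kN·m

M(3/2) = 625/144 kN·m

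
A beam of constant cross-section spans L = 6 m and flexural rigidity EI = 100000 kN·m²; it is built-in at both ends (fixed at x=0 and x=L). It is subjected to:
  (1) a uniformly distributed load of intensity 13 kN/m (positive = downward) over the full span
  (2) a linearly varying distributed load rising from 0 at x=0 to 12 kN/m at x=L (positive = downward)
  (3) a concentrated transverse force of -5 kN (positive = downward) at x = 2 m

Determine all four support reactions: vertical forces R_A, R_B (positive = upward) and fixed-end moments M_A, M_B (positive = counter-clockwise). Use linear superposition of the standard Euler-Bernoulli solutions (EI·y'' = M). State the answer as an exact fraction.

Load 1 — uniform load w=13 kN/m over full span:
  R_A = wL/2 = 13·6/2 = 39 kN
  M_A = wL²/12 = 13·6²/12 = 39 kN·m
  R_B = wL/2 = 13·6/2 = 39 kN
  M_B = -wL²/12 = -13·6²/12 = -39 kN·m
Load 2 — triangular load w₀=12 kN/m (0→w₀ over full span):
  R_A = 3w₀L/20 = 3·12·6/20 = 54/5 kN
  M_A = w₀L²/30 = 12·6²/30 = 72/5 kN·m
  R_B = 7w₀L/20 = 7·12·6/20 = 126/5 kN
  M_B = -w₀L²/20 = -12·6²/20 = -108/5 kN·m
Load 3 — point force P=-5 kN at a=2 m (b=L-a=4):
  R_A = Pb²(3a+b)/L³ = (-5)·4²·(3·2+4)/6³ = -100/27 kN
  M_A = Pab²/L² = (-5)·2·4²/6² = -40/9 kN·m
  R_B = Pa²(a+3b)/L³ = (-5)·2²·(2+3·4)/6³ = -35/27 kN
  M_B = -Pa²b/L² = -(-5)·2²·4/6² = 20/9 kN·m
Superposition: R_A = 6223/135 kN, M_A = 2203/45 kN·m, R_B = 8492/135 kN, M_B = -2627/45 kN·m

R_A = 6223/135 kN, M_A = 2203/45 kN·m, R_B = 8492/135 kN, M_B = -2627/45 kN·m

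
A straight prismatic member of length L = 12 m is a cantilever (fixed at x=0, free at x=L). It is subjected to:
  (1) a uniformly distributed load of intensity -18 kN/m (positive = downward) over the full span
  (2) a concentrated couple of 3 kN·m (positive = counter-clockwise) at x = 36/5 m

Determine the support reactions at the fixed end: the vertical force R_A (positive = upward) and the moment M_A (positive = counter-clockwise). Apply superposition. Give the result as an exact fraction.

R_A = -216 kN, M_A = -1299 kN·m

Load 1 — uniform load w=-18 kN/m over full span:
  R_A = wL = (-18)·12 = -216 kN
  M_A = wL²/2 = (-18)·12²/2 = -1296 kN·m
Load 2 — applied couple M₀=3 kN·m at a=36/5 m (b=L-a=24/5):
  R_A = 0 kN
  M_A = -M₀ = -3 kN·m
Superposition: R_A = -216 kN, M_A = -1299 kN·m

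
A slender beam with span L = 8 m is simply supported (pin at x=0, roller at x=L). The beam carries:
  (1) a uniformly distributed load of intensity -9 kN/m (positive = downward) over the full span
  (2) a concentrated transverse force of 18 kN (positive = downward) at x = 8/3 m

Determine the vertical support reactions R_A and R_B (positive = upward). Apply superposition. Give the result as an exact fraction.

R_A = -24 kN, R_B = -30 kN

Load 1 — uniform load w=-9 kN/m over full span:
  R_A = wL/2 = (-9)·8/2 = -36 kN
  R_B = wL/2 = (-9)·8/2 = -36 kN
Load 2 — point force P=18 kN at a=8/3 m (b=L-a=16/3):
  R_A = Pb/L = 18·(16/3)/8 = 12 kN
  R_B = Pa/L = 18·(8/3)/8 = 6 kN
Superposition: R_A = -24 kN, R_B = -30 kN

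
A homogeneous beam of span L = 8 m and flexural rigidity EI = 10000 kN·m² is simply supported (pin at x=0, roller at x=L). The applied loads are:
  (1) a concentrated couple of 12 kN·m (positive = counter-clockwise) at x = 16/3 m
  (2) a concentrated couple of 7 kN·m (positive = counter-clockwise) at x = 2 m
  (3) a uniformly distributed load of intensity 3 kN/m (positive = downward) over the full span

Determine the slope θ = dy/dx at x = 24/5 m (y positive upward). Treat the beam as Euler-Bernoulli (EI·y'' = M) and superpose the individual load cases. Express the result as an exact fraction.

Load 1 — applied couple M₀=12 kN·m at a=16/3 m (b=L-a=8/3):
  θ_1 = (M₀x²/(2L)+C₁)/EI  [x≤a] with C₁=M₀(3b²-L²)/(6L)=-32/3 = (12·(24/5)²/(2·8)+(-32/3))/10000 = 31/46875 rad
Load 2 — applied couple M₀=7 kN·m at a=2 m (b=L-a=6):
  θ_2 = (M₀x²/(2L)-M₀(x-a)+C₁)/EI  [x>a] with C₁=M₀(3b²-L²)/(6L)=77/12 = (7·(24/5)²/(2·8)-7·((24/5)-2)+(77/12))/10000 = -931/3000000 rad
Load 3 — uniform load w=3 kN/m over full span:
  θ_3 = -w(L³-6Lx²+4x³)/(24EI) = -3·(8³-6·8·(24/5)²+4·(24/5)³)/(24·10000) = 148/78125 rad
Superposition: θ = Σ θ_i = 11227/5000000 rad ≈ 0.002245 rad

θ(24/5) = 11227/5000000 rad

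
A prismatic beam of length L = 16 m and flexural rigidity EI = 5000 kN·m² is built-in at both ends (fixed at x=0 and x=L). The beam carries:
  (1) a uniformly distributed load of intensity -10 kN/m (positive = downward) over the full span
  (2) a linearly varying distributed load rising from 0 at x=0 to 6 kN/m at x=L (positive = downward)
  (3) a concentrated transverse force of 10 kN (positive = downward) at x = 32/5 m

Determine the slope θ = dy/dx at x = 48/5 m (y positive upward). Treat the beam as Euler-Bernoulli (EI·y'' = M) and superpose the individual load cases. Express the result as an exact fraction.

θ(48/5) = -1536/78125 rad

Load 1 — uniform load w=-10 kN/m over full span:
  θ_1 = -wx(L-x)(L-2x)/(12EI) = -(-10)·(48/5)·(16-(48/5))·(16-2·(48/5))/(12·5000) = -512/15625 rad
Load 2 — triangular load w₀=6 kN/m (0→w₀ over full span):
  θ_2 = -w₀(2x(L-x)(L-2x)(x+2L)+x²(L-x)²)/(120LEI) = -6·(2·(48/5)·(16-(48/5))·(16-2·(48/5))·((48/5)+2·16)+(48/5)²·(16-(48/5))²)/(120·16·5000) = 3072/390625 rad
Load 3 — point force P=10 kN at a=32/5 m (b=L-a=48/5):
  θ_3 = Pa²(L-x)(2bL-(3b+a)(L-x))/(2L³EI)  [x>a] = 10·(32/5)²·(16-(48/5))·(2·(48/5)·16-(3·(48/5)+(32/5))·(16-(48/5)))/(2·16³·5000) = 2048/390625 rad
Superposition: θ = Σ θ_i = -1536/78125 rad ≈ -0.019661 rad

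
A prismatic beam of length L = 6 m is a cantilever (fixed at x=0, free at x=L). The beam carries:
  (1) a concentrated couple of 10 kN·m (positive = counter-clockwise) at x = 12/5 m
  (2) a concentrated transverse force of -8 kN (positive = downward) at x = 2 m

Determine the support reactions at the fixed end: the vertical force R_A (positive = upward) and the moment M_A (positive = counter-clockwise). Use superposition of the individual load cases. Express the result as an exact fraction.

Load 1 — applied couple M₀=10 kN·m at a=12/5 m (b=L-a=18/5):
  R_A = 0 kN
  M_A = -M₀ = -10 kN·m
Load 2 — point force P=-8 kN at a=2 m (b=L-a=4):
  R_A = P = (-8) = -8 kN
  M_A = Pa = (-8)·2 = -16 kN·m
Superposition: R_A = -8 kN, M_A = -26 kN·m

R_A = -8 kN, M_A = -26 kN·m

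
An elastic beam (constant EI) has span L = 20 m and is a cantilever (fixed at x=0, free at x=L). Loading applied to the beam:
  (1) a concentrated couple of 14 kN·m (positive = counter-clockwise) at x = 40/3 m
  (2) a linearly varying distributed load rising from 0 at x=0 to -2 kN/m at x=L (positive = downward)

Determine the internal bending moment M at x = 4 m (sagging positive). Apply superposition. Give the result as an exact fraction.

Load 1 — applied couple M₀=14 kN·m at a=40/3 m (b=L-a=20/3):
  M_1 = M₀  [x≤a] = 14 = 14 kN·m
Load 2 — triangular load w₀=-2 kN/m (0→w₀ over full span):
  M_2 = w₀Lx/2 - w₀L²/3 - w₀x³/(6L) = (-2)·20·4/2 - (-2)·20²/3 - (-2)·4³/(6·20) = 2816/15 kN·m
Superposition: M = Σ M_i = 3026/15 kN·m ≈ 201.733333 kN·m

M(4) = 3026/15 kN·m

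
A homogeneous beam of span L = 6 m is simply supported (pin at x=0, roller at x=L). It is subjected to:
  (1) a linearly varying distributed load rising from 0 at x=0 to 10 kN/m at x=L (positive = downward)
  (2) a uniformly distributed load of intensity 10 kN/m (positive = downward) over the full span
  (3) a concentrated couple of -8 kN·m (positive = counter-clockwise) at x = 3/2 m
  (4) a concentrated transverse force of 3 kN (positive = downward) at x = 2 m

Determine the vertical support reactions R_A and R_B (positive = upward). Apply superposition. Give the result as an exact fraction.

R_A = 122/3 kN, R_B = 157/3 kN

Load 1 — triangular load w₀=10 kN/m (0→w₀ over full span):
  R_A = w₀L/6 = 10·6/6 = 10 kN
  R_B = w₀L/3 = 10·6/3 = 20 kN
Load 2 — uniform load w=10 kN/m over full span:
  R_A = wL/2 = 10·6/2 = 30 kN
  R_B = wL/2 = 10·6/2 = 30 kN
Load 3 — applied couple M₀=-8 kN·m at a=3/2 m (b=L-a=9/2):
  R_A = M₀/L = (-8)/6 = -4/3 kN
  R_B = -M₀/L = -(-8)/6 = 4/3 kN
Load 4 — point force P=3 kN at a=2 m (b=L-a=4):
  R_A = Pb/L = 3·4/6 = 2 kN
  R_B = Pa/L = 3·2/6 = 1 kN
Superposition: R_A = 122/3 kN, R_B = 157/3 kN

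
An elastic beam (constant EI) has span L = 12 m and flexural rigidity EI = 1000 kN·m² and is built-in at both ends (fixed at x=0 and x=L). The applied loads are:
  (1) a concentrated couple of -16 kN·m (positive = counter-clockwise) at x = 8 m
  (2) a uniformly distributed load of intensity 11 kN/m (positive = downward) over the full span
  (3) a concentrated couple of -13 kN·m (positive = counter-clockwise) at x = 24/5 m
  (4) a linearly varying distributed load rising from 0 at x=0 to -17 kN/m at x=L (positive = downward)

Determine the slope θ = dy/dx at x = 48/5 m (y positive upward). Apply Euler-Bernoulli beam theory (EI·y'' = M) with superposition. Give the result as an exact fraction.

Load 1 — applied couple M₀=-16 kN·m at a=8 m (b=L-a=4):
  θ_1 = (R_Ax²/2 - M_Ax - M₀(x-a))/EI  [x>a] with R_A=-16/9, M_A=-16/3 = ((-16/9)·(48/5)²/2 - (-16/3)·(48/5) - (-16)·((48/5)-8))/1000 = -16/3125 rad
Load 2 — uniform load w=11 kN/m over full span:
  θ_2 = -wx(L-x)(L-2x)/(12EI) = -11·(48/5)·(12-(48/5))·(12-2·(48/5))/(12·1000) = 2376/15625 rad
Load 3 — applied couple M₀=-13 kN·m at a=24/5 m (b=L-a=36/5):
  θ_3 = (R_Ax²/2 - M_Ax - M₀(x-a))/EI  [x>a] with R_A=-39/25, M_A=-39/25 = ((-39/25)·(48/5)²/2 - (-39/25)·(48/5) - (-13)·((48/5)-(24/5)))/1000 = 429/78125 rad
Load 4 — triangular load w₀=-17 kN/m (0→w₀ over full span):
  θ_4 = -w₀(2x(L-x)(L-2x)(x+2L)+x²(L-x)²)/(120LEI) = -(-17)·(2·(48/5)·(12-(48/5))·(12-2·(48/5))·((48/5)+2·12)+(48/5)²·(12-(48/5))²)/(120·12·1000) = -9792/78125 rad
Superposition: θ = Σ θ_i = 2117/78125 rad ≈ 0.027098 rad

θ(48/5) = 2117/78125 rad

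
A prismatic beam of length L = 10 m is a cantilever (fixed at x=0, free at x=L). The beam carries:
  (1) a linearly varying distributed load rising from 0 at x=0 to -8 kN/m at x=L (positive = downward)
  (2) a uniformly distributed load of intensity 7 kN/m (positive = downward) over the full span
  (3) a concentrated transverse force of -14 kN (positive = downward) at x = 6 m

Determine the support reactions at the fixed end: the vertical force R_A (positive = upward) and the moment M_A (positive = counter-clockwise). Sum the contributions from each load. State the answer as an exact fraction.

R_A = 16 kN, M_A = -2/3 kN·m

Load 1 — triangular load w₀=-8 kN/m (0→w₀ over full span):
  R_A = w₀L/2 = (-8)·10/2 = -40 kN
  M_A = w₀L²/3 = (-8)·10²/3 = -800/3 kN·m
Load 2 — uniform load w=7 kN/m over full span:
  R_A = wL = 7·10 = 70 kN
  M_A = wL²/2 = 7·10²/2 = 350 kN·m
Load 3 — point force P=-14 kN at a=6 m (b=L-a=4):
  R_A = P = (-14) = -14 kN
  M_A = Pa = (-14)·6 = -84 kN·m
Superposition: R_A = 16 kN, M_A = -2/3 kN·m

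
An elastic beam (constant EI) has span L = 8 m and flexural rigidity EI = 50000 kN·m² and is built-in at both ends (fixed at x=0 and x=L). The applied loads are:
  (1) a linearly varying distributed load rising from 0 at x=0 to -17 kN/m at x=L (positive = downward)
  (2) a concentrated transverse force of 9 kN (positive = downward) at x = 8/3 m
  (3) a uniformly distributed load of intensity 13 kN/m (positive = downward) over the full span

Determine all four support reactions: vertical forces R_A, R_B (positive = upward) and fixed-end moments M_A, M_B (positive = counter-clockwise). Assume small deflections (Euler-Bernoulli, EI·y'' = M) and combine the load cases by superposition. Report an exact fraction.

R_A = 574/15 kN, M_A = 656/15 kN·m, R_B = 101/15 kN, M_B = -304/15 kN·m

Load 1 — triangular load w₀=-17 kN/m (0→w₀ over full span):
  R_A = 3w₀L/20 = 3·(-17)·8/20 = -102/5 kN
  M_A = w₀L²/30 = (-17)·8²/30 = -544/15 kN·m
  R_B = 7w₀L/20 = 7·(-17)·8/20 = -238/5 kN
  M_B = -w₀L²/20 = -(-17)·8²/20 = 272/5 kN·m
Load 2 — point force P=9 kN at a=8/3 m (b=L-a=16/3):
  R_A = Pb²(3a+b)/L³ = 9·(16/3)²·(3·(8/3)+(16/3))/8³ = 20/3 kN
  M_A = Pab²/L² = 9·(8/3)·(16/3)²/8² = 32/3 kN·m
  R_B = Pa²(a+3b)/L³ = 9·(8/3)²·((8/3)+3·(16/3))/8³ = 7/3 kN
  M_B = -Pa²b/L² = -9·(8/3)²·(16/3)/8² = -16/3 kN·m
Load 3 — uniform load w=13 kN/m over full span:
  R_A = wL/2 = 13·8/2 = 52 kN
  M_A = wL²/12 = 13·8²/12 = 208/3 kN·m
  R_B = wL/2 = 13·8/2 = 52 kN
  M_B = -wL²/12 = -13·8²/12 = -208/3 kN·m
Superposition: R_A = 574/15 kN, M_A = 656/15 kN·m, R_B = 101/15 kN, M_B = -304/15 kN·m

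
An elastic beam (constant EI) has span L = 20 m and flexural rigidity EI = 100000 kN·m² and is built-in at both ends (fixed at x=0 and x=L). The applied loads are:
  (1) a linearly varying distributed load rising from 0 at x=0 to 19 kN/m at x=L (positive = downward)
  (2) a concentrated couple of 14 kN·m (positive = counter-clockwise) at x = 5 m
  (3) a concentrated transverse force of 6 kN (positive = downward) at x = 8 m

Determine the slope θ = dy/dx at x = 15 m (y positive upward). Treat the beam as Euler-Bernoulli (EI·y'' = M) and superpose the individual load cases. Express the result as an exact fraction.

θ(15) = 50221/8000000 rad

Load 1 — triangular load w₀=19 kN/m (0→w₀ over full span):
  θ_1 = -w₀(2x(L-x)(L-2x)(x+2L)+x²(L-x)²)/(120LEI) = -19·(2·15·(20-15)·(20-2·15)·(15+2·20)+15²·(20-15)²)/(120·20·100000) = 779/128000 rad
Load 2 — applied couple M₀=14 kN·m at a=5 m (b=L-a=15):
  θ_2 = (R_Ax²/2 - M_Ax - M₀(x-a))/EI  [x>a] with R_A=63/80, M_A=-21/8 = ((63/80)·15²/2 - (-21/8)·15 - 14·(15-5))/100000 = -77/640000 rad
Load 3 — point force P=6 kN at a=8 m (b=L-a=12):
  θ_3 = Pa²(L-x)(2bL-(3b+a)(L-x))/(2L³EI)  [x>a] = 6·8²·(20-15)·(2·12·20-(3·12+8)·(20-15))/(2·20³·100000) = 39/125000 rad
Superposition: θ = Σ θ_i = 50221/8000000 rad ≈ 0.006278 rad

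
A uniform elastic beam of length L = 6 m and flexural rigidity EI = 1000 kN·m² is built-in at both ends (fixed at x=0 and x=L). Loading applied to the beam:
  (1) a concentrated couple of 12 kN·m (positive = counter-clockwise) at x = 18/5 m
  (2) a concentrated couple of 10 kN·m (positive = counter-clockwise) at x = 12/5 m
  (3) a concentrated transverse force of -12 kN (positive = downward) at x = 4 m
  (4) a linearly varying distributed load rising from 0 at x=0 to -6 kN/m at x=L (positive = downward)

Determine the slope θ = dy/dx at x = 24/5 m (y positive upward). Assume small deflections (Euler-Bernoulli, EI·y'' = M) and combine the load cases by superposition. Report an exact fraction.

θ(24/5) = -214/15625 rad

Load 1 — applied couple M₀=12 kN·m at a=18/5 m (b=L-a=12/5):
  θ_1 = (R_Ax²/2 - M_Ax - M₀(x-a))/EI  [x>a] with R_A=72/25, M_A=96/25 = ((72/25)·(24/5)²/2 - (96/25)·(24/5) - 12·((24/5)-(18/5)))/1000 = 27/78125 rad
Load 2 — applied couple M₀=10 kN·m at a=12/5 m (b=L-a=18/5):
  θ_2 = (R_Ax²/2 - M_Ax - M₀(x-a))/EI  [x>a] with R_A=12/5, M_A=6/5 = ((12/5)·(24/5)²/2 - (6/5)·(24/5) - 10·((24/5)-(12/5)))/1000 = -33/15625 rad
Load 3 — point force P=-12 kN at a=4 m (b=L-a=2):
  θ_3 = Pa²(L-x)(2bL-(3b+a)(L-x))/(2L³EI)  [x>a] = (-12)·4²·(6-(24/5))·(2·2·6-(3·2+4)·(6-(24/5)))/(2·6³·1000) = -4/625 rad
Load 4 — triangular load w₀=-6 kN/m (0→w₀ over full span):
  θ_4 = -w₀(2x(L-x)(L-2x)(x+2L)+x²(L-x)²)/(120LEI) = -(-6)·(2·(24/5)·(6-(24/5))·(6-2·(24/5))·((24/5)+2·6)+(24/5)²·(6-(24/5))²)/(120·6·1000) = -432/78125 rad
Superposition: θ = Σ θ_i = -214/15625 rad ≈ -0.013696 rad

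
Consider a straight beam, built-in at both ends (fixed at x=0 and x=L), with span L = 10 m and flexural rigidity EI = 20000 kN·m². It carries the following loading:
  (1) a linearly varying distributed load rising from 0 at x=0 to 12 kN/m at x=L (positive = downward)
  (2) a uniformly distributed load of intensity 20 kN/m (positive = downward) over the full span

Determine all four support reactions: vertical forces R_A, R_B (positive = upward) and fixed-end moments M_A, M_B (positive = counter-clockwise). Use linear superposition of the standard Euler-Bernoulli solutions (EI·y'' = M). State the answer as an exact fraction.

R_A = 118 kN, M_A = 620/3 kN·m, R_B = 142 kN, M_B = -680/3 kN·m

Load 1 — triangular load w₀=12 kN/m (0→w₀ over full span):
  R_A = 3w₀L/20 = 3·12·10/20 = 18 kN
  M_A = w₀L²/30 = 12·10²/30 = 40 kN·m
  R_B = 7w₀L/20 = 7·12·10/20 = 42 kN
  M_B = -w₀L²/20 = -12·10²/20 = -60 kN·m
Load 2 — uniform load w=20 kN/m over full span:
  R_A = wL/2 = 20·10/2 = 100 kN
  M_A = wL²/12 = 20·10²/12 = 500/3 kN·m
  R_B = wL/2 = 20·10/2 = 100 kN
  M_B = -wL²/12 = -20·10²/12 = -500/3 kN·m
Superposition: R_A = 118 kN, M_A = 620/3 kN·m, R_B = 142 kN, M_B = -680/3 kN·m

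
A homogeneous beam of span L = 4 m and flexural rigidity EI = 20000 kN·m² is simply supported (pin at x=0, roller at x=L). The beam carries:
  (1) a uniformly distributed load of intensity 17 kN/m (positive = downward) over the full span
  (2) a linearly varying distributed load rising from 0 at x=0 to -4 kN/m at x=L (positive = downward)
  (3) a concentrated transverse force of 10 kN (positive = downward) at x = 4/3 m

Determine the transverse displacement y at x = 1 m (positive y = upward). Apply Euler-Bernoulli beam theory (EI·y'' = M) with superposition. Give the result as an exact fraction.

y(1) = -289/129600 m

Load 1 — uniform load w=17 kN/m over full span:
  y_1 = -wx(L³-2Lx²+x³)/(24EI) = -17·1·(4³-2·4·1²+1³)/(24·20000) = -323/160000 m
Load 2 — triangular load w₀=-4 kN/m (0→w₀ over full span):
  y_2 = -w₀x(7L⁴-10L²x²+3x⁴)/(360LEI) = -(-4)·1·(7·4⁴-10·4²·1²+3·1⁴)/(360·4·20000) = 109/480000 m
Load 3 — point force P=10 kN at a=4/3 m (b=L-a=8/3):
  y_3 = -Pbx(L²-b²-x²)/(6LEI)  [x≤a] = -10·(8/3)·1·(4²-(8/3)²-1²)/(6·4·20000) = -71/162000 m
Superposition: y = Σ y_i = -289/129600 m ≈ -0.002230 m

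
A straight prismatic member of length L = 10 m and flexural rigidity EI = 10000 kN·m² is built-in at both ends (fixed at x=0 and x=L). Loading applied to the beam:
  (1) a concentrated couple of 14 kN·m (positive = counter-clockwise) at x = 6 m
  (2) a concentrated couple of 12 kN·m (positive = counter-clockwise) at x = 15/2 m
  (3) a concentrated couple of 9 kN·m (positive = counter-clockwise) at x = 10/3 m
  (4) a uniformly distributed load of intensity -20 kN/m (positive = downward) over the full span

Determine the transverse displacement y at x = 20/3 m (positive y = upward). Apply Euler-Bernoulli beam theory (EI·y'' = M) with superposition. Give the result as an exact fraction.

y(20/3) = 24361/607500 m

Load 1 — applied couple M₀=14 kN·m at a=6 m (b=L-a=4):
  y_1 = (R_Ax³/6 - M_Ax²/2 - M₀(x-a)²/2)/EI  [x>a] with R_A=252/125, M_A=112/25 = ((252/125)·(20/3)³/6 - (112/25)·(20/3)²/2 - 14·((20/3)-6)²/2)/10000 = -7/22500 m
Load 2 — applied couple M₀=12 kN·m at a=15/2 m (b=L-a=5/2):
  y_2 = (R_Ax³/6 - M_Ax²/2)/EI  [x≤a] with R_A=27/20, M_A=15/4 = ((27/20)·(20/3)³/6 - (15/4)·(20/3)²/2)/10000 = -1/600 m
Load 3 — applied couple M₀=9 kN·m at a=10/3 m (b=L-a=20/3):
  y_3 = (R_Ax³/6 - M_Ax²/2 - M₀(x-a)²/2)/EI  [x>a] with R_A=6/5, M_A=0 = ((6/5)·(20/3)³/6 - 0·(20/3)²/2 - 9·((20/3)-(10/3))²/2)/10000 = 1/1080 m
Load 4 — uniform load w=-20 kN/m over full span:
  y_4 = -wx²(L-x)²/(24EI) = -(-20)·(20/3)²·(10-(20/3))²/(24·10000) = 10/243 m
Superposition: y = Σ y_i = 24361/607500 m ≈ 0.040100 m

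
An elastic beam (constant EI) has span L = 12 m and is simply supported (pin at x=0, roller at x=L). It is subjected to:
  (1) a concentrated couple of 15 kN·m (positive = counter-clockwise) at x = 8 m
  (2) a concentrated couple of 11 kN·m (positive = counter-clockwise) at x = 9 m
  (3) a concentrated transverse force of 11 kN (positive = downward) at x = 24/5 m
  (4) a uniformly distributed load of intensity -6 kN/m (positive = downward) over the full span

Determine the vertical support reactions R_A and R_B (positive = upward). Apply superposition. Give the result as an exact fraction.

Load 1 — applied couple M₀=15 kN·m at a=8 m (b=L-a=4):
  R_A = M₀/L = 15/12 = 5/4 kN
  R_B = -M₀/L = -15/12 = -5/4 kN
Load 2 — applied couple M₀=11 kN·m at a=9 m (b=L-a=3):
  R_A = M₀/L = 11/12 kN
  R_B = -M₀/L = -11/12 kN
Load 3 — point force P=11 kN at a=24/5 m (b=L-a=36/5):
  R_A = Pb/L = 11·(36/5)/12 = 33/5 kN
  R_B = Pa/L = 11·(24/5)/12 = 22/5 kN
Load 4 — uniform load w=-6 kN/m over full span:
  R_A = wL/2 = (-6)·12/2 = -36 kN
  R_B = wL/2 = (-6)·12/2 = -36 kN
Superposition: R_A = -817/30 kN, R_B = -1013/30 kN

R_A = -817/30 kN, R_B = -1013/30 kN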